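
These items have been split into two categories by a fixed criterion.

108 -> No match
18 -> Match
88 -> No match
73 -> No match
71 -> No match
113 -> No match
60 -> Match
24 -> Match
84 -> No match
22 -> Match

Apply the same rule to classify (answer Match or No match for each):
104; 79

Every 'Match' example satisfies: at most 60. None of the 'No match' examples do.
No match: 104, since 104 > 60.
No match: 79, since 79 > 60.

No match, No match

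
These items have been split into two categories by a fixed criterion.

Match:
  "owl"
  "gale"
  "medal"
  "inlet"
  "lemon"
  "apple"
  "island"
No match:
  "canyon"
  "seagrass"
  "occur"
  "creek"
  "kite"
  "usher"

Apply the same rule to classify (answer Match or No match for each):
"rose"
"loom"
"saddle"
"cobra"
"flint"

No match, Match, Match, No match, Match

Comparing the two groups points to one rule — contains 'l'.
"rose": no 'l' — doesn't qualify, so No match. "loom": has 'l' — fits, so Match. "saddle": has 'l' — fits, so Match. "cobra": no 'l' — doesn't qualify, so No match. "flint": has 'l' — fits, so Match.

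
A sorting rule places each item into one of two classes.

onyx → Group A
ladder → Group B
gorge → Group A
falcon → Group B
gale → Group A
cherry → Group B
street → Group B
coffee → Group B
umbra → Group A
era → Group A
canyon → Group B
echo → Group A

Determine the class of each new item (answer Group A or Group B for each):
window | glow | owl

The pattern is that an item is 'Group A' exactly when: length ≤ 5.
window: length 6 — fails the rule, so Group B. glow: length 4 — matches, so Group A. owl: length 3 — matches, so Group A.

Group B, Group A, Group A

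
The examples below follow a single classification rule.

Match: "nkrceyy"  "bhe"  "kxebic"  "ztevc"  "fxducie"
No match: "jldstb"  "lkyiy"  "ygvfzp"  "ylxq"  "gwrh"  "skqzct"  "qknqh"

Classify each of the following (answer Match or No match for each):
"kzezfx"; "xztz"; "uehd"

Looking at the examples, the only property every 'Match' case has and every 'No match' case lacks is: contains 'e'.
"kzezfx": has 'e' — fits, so Match. "xztz": no 'e' — lacks this property, so No match. "uehd": has 'e' — fits, so Match.

Match, No match, Match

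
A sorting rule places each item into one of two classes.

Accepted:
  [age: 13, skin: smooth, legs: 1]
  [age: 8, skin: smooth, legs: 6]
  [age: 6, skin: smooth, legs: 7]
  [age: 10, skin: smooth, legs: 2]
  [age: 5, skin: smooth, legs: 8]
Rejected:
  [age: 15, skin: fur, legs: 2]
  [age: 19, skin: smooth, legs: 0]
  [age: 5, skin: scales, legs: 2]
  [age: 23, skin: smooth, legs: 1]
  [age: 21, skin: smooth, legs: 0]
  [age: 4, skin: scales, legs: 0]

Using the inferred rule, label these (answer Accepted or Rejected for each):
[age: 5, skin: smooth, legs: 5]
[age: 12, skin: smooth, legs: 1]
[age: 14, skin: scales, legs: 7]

Accepted, Accepted, Rejected

The distinguishing property — skin is smooth AND age ≤ 13 — holds for all the 'Accepted' cases and none of the 'Rejected' cases.
[age: 5, skin: smooth, legs: 5] — skin is smooth, age = 5, hence Accepted.
[age: 12, skin: smooth, legs: 1] — skin is smooth, age = 12, hence Accepted.
[age: 14, skin: scales, legs: 7] — skin is scales, age = 14, hence Rejected.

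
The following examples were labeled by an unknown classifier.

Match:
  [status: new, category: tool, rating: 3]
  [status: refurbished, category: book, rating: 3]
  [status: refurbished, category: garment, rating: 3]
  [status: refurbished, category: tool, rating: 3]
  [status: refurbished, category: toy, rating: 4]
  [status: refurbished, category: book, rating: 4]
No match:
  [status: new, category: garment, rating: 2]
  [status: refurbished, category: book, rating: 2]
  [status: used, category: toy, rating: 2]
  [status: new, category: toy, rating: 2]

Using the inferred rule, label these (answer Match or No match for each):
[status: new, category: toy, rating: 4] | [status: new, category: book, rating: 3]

Every 'Match' example satisfies: rating ≥ 3. None of the 'No match' examples do.
[status: new, category: toy, rating: 4]: Match (rating = 4). [status: new, category: book, rating: 3]: Match (rating = 3).

Match, Match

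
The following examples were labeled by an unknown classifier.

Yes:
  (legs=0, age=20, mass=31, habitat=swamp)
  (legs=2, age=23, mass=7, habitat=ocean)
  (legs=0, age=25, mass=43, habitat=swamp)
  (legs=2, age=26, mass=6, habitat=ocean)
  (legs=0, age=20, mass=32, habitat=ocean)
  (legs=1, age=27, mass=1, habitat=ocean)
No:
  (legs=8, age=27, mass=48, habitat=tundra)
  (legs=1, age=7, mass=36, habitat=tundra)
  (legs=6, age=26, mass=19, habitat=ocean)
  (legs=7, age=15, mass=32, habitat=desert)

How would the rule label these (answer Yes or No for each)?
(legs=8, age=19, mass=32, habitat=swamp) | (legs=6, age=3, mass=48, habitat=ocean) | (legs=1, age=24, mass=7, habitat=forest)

No, No, Yes

A rule that fits every label: legs ≤ 2 AND age ≥ 15 — true of each 'Yes' example, false of each 'No' one.
(legs=8, age=19, mass=32, habitat=swamp): No (legs = 8, age = 19).
(legs=6, age=3, mass=48, habitat=ocean): No (legs = 6, age = 3).
(legs=1, age=24, mass=7, habitat=forest): Yes (legs = 1, age = 24).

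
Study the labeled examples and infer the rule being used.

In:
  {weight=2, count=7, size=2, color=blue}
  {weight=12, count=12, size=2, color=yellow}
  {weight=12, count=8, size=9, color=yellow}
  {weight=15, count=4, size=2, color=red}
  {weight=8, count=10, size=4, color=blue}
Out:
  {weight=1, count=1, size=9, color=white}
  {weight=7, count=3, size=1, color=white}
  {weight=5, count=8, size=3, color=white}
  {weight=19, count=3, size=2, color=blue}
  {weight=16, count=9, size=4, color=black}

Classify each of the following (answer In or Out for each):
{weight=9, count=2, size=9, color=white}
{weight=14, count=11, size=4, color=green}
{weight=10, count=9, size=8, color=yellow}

Out, In, In

'In' ⟺ color is not white AND weight ≤ 15.
Out: {weight=9, count=2, size=9, color=white}, since color is white, weight = 9.
In: {weight=14, count=11, size=4, color=green}, since color is green, weight = 14.
In: {weight=10, count=9, size=8, color=yellow}, since color is yellow, weight = 10.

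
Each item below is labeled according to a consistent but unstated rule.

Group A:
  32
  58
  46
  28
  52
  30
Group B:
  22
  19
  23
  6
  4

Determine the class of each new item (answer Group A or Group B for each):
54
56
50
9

Group A, Group A, Group A, Group B

All 'Group A' examples share one property — at least 28 — and every 'Group B' example lacks it.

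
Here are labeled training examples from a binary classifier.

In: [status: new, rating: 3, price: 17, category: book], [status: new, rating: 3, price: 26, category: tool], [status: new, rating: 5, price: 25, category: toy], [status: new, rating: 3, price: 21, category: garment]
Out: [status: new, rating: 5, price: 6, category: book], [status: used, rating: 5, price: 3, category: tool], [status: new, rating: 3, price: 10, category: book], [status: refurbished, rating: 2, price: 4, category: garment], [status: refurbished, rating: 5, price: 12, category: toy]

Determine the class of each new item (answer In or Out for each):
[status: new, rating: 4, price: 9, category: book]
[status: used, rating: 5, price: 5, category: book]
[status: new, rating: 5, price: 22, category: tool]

Out, Out, In

The distinguishing property — price ≥ 17 — holds for all the 'In' cases and none of the 'Out' cases.
[status: new, rating: 4, price: 9, category: book] — price = 9, hence Out. [status: used, rating: 5, price: 5, category: book] — price = 5, hence Out. [status: new, rating: 5, price: 22, category: tool] — price = 22, hence In.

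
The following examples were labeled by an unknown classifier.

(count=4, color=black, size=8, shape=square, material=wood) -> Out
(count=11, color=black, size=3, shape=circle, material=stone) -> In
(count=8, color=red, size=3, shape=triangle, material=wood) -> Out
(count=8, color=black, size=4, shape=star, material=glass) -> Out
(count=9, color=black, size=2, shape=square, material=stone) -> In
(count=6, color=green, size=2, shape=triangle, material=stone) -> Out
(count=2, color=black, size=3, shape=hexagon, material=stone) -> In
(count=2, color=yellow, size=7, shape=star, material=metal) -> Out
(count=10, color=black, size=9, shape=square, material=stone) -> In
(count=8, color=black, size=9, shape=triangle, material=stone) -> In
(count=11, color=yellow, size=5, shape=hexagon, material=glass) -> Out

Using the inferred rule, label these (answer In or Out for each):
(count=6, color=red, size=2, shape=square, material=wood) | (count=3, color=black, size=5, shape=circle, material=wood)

Out, Out

The rule appears to be: material is stone AND color is black.
Out: (count=6, color=red, size=2, shape=square, material=wood), since material is wood, color is red.
Out: (count=3, color=black, size=5, shape=circle, material=wood), since material is wood, color is black.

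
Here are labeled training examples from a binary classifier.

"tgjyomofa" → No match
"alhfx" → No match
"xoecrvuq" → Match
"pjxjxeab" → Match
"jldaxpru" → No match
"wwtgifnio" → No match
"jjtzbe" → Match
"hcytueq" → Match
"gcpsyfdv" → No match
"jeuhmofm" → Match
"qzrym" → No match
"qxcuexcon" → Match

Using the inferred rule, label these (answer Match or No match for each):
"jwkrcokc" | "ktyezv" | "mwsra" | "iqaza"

Rule: contains 'e'. This holds for each 'Match' example and fails for each 'No match' one.
"jwkrcokc" → no 'e' → No match. "ktyezv" → has 'e' → Match. "mwsra" → no 'e' → No match. "iqaza" → no 'e' → No match.

No match, Match, No match, No match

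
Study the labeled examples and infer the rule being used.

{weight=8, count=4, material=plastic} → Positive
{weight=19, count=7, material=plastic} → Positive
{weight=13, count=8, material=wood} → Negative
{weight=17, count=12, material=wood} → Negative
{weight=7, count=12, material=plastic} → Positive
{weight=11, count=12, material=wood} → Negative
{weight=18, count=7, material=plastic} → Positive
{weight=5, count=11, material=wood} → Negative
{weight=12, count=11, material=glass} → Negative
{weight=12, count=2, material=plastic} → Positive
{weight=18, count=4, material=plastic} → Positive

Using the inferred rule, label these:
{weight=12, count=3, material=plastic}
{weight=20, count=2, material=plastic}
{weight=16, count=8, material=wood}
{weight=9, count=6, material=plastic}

All 'Positive' examples share one property — material is plastic — and every 'Negative' example lacks it.
{weight=12, count=3, material=plastic}: material is plastic, fits → Positive.
{weight=20, count=2, material=plastic}: material is plastic, fits → Positive.
{weight=16, count=8, material=wood}: material is wood, lacks this property → Negative.
{weight=9, count=6, material=plastic}: material is plastic, fits → Positive.

Positive, Positive, Negative, Positive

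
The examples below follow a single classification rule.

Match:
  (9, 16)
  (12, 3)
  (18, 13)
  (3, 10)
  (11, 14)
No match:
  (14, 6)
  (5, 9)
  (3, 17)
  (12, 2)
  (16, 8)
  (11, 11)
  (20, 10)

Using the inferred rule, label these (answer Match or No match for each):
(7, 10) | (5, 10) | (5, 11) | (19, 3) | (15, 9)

Match, Match, No match, No match, No match

'Match' ⟺ sum is odd.
(7, 10): 7+10 = 17, checks out → Match.
(5, 10): 5+10 = 15, checks out → Match.
(5, 11): 5+11 = 16, doesn't match → No match.
(19, 3): 19+3 = 22, doesn't match → No match.
(15, 9): 15+9 = 24, doesn't match → No match.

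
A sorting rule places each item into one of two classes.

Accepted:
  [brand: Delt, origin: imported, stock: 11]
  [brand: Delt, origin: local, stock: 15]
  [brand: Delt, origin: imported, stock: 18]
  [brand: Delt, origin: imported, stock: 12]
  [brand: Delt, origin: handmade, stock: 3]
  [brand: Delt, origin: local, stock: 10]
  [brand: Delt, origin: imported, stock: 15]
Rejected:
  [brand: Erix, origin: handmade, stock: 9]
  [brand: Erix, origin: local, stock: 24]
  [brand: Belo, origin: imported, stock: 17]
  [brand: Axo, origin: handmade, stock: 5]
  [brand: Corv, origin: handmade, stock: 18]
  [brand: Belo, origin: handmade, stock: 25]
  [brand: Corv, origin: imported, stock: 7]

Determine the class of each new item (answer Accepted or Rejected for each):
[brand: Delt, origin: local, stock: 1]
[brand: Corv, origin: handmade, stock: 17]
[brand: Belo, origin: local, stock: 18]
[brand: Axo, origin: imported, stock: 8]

A rule that fits every label: brand is Delt — true of each 'Accepted' example, false of each 'Rejected' one.
[brand: Delt, origin: local, stock: 1] — brand is Delt, hence Accepted.
[brand: Corv, origin: handmade, stock: 17] — brand is Corv, hence Rejected.
[brand: Belo, origin: local, stock: 18] — brand is Belo, hence Rejected.
[brand: Axo, origin: imported, stock: 8] — brand is Axo, hence Rejected.

Accepted, Rejected, Rejected, Rejected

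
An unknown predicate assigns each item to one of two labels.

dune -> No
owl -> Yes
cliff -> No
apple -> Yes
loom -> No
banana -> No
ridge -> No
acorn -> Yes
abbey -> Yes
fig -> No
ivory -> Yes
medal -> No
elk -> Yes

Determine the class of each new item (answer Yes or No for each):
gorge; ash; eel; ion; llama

No, Yes, Yes, Yes, No

The classifier is using: starts with a vowel.
No: gorge, since starts with 'g'.
Yes: ash, since starts with 'a'.
Yes: eel, since starts with 'e'.
Yes: ion, since starts with 'i'.
No: llama, since starts with 'l'.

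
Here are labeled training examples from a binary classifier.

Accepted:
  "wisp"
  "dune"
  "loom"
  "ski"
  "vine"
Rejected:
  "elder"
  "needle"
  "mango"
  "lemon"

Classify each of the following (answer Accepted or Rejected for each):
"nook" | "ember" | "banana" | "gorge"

Accepted, Rejected, Rejected, Rejected

The pattern is that an item is 'Accepted' exactly when: length ≤ 4.
"nook" → length 4 → Accepted.
"ember" → length 5 → Rejected.
"banana" → length 6 → Rejected.
"gorge" → length 5 → Rejected.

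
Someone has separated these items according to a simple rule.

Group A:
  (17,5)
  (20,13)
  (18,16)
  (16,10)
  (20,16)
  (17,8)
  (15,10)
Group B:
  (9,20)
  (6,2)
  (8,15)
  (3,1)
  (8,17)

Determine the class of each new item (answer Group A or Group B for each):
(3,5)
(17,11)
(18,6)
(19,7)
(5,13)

The pattern is that an item is 'Group A' exactly when: first ≥ 10.

Group B, Group A, Group A, Group A, Group B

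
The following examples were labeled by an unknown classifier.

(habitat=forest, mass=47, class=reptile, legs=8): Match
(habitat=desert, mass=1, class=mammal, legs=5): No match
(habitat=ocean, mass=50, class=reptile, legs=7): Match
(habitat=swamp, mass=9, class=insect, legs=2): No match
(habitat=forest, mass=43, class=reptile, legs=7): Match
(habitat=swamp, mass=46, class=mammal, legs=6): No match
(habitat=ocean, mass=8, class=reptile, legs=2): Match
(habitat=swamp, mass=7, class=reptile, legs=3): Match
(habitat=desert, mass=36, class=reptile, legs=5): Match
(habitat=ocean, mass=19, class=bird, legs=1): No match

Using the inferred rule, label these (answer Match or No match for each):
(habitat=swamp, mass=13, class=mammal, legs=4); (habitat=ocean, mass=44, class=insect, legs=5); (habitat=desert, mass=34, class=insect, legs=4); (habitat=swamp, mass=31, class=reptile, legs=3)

Looking at the examples, the only property every 'Match' case has and every 'No match' case lacks is: class is reptile.
(habitat=swamp, mass=13, class=mammal, legs=4) → class is mammal → No match.
(habitat=ocean, mass=44, class=insect, legs=5) → class is insect → No match.
(habitat=desert, mass=34, class=insect, legs=4) → class is insect → No match.
(habitat=swamp, mass=31, class=reptile, legs=3) → class is reptile → Match.

No match, No match, No match, Match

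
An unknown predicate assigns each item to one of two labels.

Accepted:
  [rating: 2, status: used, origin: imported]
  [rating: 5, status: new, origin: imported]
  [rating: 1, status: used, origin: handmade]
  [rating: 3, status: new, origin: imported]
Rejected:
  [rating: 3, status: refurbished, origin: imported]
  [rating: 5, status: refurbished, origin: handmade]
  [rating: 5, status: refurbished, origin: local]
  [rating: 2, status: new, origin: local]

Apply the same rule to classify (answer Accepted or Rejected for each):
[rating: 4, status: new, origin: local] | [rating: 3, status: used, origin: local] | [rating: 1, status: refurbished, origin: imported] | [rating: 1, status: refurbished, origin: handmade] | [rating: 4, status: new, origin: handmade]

Rejected, Rejected, Rejected, Rejected, Accepted

The classifier is using: origin is not local AND status is not refurbished.
[rating: 4, status: new, origin: local] → origin is local, status is new → Rejected. [rating: 3, status: used, origin: local] → origin is local, status is used → Rejected. [rating: 1, status: refurbished, origin: imported] → origin is imported, status is refurbished → Rejected. [rating: 1, status: refurbished, origin: handmade] → origin is handmade, status is refurbished → Rejected. [rating: 4, status: new, origin: handmade] → origin is handmade, status is new → Accepted.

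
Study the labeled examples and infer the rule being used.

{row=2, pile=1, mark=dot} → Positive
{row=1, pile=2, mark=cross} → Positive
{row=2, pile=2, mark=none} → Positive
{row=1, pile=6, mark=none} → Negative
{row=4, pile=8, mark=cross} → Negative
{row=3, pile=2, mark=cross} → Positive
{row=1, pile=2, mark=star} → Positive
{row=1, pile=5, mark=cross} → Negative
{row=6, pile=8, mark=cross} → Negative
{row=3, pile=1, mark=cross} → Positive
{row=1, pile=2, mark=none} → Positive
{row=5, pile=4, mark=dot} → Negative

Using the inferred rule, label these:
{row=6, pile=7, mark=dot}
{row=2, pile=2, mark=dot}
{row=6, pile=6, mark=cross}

Negative, Positive, Negative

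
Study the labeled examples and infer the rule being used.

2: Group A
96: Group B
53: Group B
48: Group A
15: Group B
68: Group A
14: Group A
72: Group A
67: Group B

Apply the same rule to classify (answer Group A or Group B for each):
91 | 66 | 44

'Group A' ⟺ even AND at most 72.
Group B: 91, since 91 is odd, 91 > 72.
Group A: 66, since 66 is even, 66 ≤ 72.
Group A: 44, since 44 is even, 44 ≤ 72.

Group B, Group A, Group A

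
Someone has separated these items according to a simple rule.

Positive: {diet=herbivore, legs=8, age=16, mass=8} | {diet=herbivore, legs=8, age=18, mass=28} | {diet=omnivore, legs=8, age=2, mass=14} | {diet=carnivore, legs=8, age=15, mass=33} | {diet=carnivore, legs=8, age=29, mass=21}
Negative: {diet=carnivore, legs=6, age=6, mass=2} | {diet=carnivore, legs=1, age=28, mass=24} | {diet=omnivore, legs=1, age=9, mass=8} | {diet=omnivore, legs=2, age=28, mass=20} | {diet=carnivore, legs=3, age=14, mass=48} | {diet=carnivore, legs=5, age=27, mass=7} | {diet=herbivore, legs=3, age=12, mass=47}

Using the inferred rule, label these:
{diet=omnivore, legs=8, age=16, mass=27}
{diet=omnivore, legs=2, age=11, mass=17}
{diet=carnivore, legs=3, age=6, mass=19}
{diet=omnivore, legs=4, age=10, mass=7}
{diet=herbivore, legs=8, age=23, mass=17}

Positive, Negative, Negative, Negative, Positive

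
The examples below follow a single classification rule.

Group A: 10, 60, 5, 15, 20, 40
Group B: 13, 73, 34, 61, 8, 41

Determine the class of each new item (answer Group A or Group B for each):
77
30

Group B, Group A

A rule that fits every label: multiple of 5 — true of each 'Group A' example, false of each 'Group B' one.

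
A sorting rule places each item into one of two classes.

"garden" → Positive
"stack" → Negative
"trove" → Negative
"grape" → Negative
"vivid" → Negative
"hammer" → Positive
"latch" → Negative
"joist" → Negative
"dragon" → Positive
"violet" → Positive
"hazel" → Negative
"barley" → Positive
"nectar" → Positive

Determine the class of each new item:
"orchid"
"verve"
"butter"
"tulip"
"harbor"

Positive, Negative, Positive, Negative, Positive

All 'Positive' examples share one property — even length — and every 'Negative' example lacks it.
"orchid": length 6 — passes, so Positive. "verve": length 5 — doesn't qualify, so Negative. "butter": length 6 — passes, so Positive. "tulip": length 5 — doesn't qualify, so Negative. "harbor": length 6 — passes, so Positive.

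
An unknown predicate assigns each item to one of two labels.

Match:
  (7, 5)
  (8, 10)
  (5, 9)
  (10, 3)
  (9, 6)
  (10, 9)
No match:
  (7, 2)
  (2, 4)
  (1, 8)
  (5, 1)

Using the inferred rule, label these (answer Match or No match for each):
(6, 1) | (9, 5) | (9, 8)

The classifier is using: sum ≥ 12.

No match, Match, Match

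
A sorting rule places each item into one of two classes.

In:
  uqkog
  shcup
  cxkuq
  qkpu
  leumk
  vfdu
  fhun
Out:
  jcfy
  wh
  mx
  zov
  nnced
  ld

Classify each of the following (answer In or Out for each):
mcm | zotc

Out, Out

Every 'In' example satisfies: contains 'u'. None of the 'Out' examples do.
mcm: no 'u', fails the rule → Out.
zotc: no 'u', fails the rule → Out.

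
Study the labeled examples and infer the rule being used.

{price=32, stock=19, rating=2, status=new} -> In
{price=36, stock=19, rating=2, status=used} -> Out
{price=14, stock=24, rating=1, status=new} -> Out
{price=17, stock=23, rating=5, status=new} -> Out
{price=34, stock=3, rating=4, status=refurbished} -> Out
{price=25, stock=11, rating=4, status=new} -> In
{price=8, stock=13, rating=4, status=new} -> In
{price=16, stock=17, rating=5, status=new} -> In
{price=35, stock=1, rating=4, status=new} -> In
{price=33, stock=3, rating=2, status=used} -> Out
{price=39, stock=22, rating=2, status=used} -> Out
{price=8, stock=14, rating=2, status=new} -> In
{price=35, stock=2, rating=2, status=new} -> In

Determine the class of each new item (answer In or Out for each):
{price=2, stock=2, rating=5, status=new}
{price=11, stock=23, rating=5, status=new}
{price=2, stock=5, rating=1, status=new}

In, Out, In

All 'In' examples share one property — status is new AND stock ≤ 19 — and every 'Out' example lacks it.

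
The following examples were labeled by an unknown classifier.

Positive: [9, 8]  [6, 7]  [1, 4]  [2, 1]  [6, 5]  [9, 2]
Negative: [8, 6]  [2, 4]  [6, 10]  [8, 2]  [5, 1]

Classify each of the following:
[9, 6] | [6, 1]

Positive, Positive

A rule that fits every label: sum is odd — true of each 'Positive' example, false of each 'Negative' one.
[9, 6] — 9+6 = 15, hence Positive. [6, 1] — 6+1 = 7, hence Positive.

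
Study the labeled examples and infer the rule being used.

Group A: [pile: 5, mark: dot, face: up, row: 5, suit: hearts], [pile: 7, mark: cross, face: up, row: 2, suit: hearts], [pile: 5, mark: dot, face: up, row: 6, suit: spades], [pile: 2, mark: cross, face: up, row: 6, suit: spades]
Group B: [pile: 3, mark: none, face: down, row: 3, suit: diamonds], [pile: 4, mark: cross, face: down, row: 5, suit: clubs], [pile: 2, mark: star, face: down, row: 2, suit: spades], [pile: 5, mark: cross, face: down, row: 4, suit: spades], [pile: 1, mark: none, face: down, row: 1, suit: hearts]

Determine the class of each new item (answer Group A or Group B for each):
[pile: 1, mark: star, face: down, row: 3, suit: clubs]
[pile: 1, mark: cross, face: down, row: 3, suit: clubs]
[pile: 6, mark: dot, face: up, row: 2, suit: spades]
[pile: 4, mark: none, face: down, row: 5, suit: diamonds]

Group B, Group B, Group A, Group B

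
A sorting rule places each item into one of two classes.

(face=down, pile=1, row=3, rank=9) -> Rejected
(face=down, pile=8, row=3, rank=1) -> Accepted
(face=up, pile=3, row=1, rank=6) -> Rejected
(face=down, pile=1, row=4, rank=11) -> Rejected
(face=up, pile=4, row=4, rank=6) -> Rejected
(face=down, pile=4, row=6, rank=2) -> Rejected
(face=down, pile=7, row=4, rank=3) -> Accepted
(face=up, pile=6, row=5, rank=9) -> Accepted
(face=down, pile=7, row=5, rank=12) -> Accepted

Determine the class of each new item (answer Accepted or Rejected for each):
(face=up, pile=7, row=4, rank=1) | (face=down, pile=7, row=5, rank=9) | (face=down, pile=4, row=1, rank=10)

One predicate separates the groups cleanly: pile ≥ 6.
Accepted: (face=up, pile=7, row=4, rank=1), since pile = 7.
Accepted: (face=down, pile=7, row=5, rank=9), since pile = 7.
Rejected: (face=down, pile=4, row=1, rank=10), since pile = 4.

Accepted, Accepted, Rejected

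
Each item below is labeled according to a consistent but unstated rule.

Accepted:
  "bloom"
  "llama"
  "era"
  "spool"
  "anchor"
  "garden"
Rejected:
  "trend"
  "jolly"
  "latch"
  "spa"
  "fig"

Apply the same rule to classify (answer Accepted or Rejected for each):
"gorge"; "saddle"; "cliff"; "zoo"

Rule: has ≥ 2 vowels. This holds for each 'Accepted' example and fails for each 'Rejected' one.
"gorge": 2 vowels — fits, so Accepted.
"saddle": 2 vowels — fits, so Accepted.
"cliff": 1 vowel — fails the rule, so Rejected.
"zoo": 2 vowels — fits, so Accepted.

Accepted, Accepted, Rejected, Accepted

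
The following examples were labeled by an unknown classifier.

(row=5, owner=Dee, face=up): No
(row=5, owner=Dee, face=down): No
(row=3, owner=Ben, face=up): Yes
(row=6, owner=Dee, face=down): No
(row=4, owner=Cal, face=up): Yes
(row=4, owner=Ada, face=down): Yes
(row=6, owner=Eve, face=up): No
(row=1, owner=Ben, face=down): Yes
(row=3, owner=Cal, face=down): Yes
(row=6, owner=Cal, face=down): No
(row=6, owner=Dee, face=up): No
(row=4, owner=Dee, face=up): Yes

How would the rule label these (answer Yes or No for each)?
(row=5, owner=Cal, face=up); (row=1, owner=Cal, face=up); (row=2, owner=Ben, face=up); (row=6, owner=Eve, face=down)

Every 'Yes' example satisfies: row ≤ 4. None of the 'No' examples do.
(row=5, owner=Cal, face=up): row = 5 — doesn't qualify, so No.
(row=1, owner=Cal, face=up): row = 1 — meets the rule, so Yes.
(row=2, owner=Ben, face=up): row = 2 — meets the rule, so Yes.
(row=6, owner=Eve, face=down): row = 6 — doesn't qualify, so No.

No, Yes, Yes, No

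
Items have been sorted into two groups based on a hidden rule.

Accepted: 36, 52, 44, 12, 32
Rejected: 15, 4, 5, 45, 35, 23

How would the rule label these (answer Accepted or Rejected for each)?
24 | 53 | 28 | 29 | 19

Accepted, Rejected, Accepted, Rejected, Rejected

The pattern is that an item is 'Accepted' exactly when: even AND at least 5.
24 → 24 is even, 24 ≥ 5 → Accepted. 53 → 53 is odd, 53 ≥ 5 → Rejected. 28 → 28 is even, 28 ≥ 5 → Accepted. 29 → 29 is odd, 29 ≥ 5 → Rejected. 19 → 19 is odd, 19 ≥ 5 → Rejected.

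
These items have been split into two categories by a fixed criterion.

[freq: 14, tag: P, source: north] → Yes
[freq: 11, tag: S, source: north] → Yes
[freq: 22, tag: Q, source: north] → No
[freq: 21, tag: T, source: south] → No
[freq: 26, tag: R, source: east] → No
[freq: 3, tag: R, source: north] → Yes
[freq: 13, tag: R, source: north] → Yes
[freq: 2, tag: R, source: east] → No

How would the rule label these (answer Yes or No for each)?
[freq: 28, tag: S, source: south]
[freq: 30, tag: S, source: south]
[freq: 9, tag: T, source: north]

'Yes' ⟺ source is north AND freq ≤ 14.

No, No, Yes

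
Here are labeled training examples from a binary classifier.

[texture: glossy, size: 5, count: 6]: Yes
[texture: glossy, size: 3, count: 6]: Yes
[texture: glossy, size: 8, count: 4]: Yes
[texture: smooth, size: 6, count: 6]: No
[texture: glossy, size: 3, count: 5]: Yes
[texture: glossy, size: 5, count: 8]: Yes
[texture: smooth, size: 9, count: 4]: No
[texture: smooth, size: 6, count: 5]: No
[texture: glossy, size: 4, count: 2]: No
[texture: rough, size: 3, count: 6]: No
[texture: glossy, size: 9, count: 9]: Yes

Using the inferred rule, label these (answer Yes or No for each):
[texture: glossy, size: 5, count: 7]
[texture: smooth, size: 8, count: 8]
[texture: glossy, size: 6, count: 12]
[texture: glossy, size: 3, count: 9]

Yes, No, Yes, Yes

All 'Yes' examples share one property — texture is glossy AND count ≥ 4 — and every 'No' example lacks it.
[texture: glossy, size: 5, count: 7]: texture is glossy, count = 7, satisfies this → Yes.
[texture: smooth, size: 8, count: 8]: texture is smooth, count = 8, doesn't qualify → No.
[texture: glossy, size: 6, count: 12]: texture is glossy, count = 12, satisfies this → Yes.
[texture: glossy, size: 3, count: 9]: texture is glossy, count = 9, satisfies this → Yes.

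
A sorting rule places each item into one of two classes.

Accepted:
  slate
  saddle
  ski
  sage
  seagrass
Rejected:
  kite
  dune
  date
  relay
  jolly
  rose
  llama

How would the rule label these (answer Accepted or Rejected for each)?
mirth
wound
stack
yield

The common property of the 'Accepted' items is: starts with 's'. No 'Rejected' item has it.
mirth: starts with 'm', does not pass → Rejected. wound: starts with 'w', does not pass → Rejected. stack: starts with 's', passes → Accepted. yield: starts with 'y', does not pass → Rejected.

Rejected, Rejected, Accepted, Rejected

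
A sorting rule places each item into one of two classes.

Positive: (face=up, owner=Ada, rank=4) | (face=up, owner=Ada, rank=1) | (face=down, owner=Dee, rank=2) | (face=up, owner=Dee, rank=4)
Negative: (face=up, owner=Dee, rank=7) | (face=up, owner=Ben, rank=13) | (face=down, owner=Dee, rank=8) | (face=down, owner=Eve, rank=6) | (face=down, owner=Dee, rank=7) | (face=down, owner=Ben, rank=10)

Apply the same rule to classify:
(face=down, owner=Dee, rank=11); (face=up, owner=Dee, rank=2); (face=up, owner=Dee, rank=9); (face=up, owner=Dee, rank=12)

One predicate separates the groups cleanly: rank ≤ 4.
(face=down, owner=Dee, rank=11): rank = 11, does not satisfy this → Negative. (face=up, owner=Dee, rank=2): rank = 2, satisfies this → Positive. (face=up, owner=Dee, rank=9): rank = 9, does not satisfy this → Negative. (face=up, owner=Dee, rank=12): rank = 12, does not satisfy this → Negative.

Negative, Positive, Negative, Negative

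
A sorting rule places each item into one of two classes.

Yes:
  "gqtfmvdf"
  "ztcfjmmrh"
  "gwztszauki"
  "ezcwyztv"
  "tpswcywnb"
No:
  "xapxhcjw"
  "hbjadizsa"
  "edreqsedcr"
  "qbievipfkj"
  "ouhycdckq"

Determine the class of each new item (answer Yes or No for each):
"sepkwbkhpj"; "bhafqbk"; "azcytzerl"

The distinguishing property — contains 't' — holds for all the 'Yes' cases and none of the 'No' cases.
"sepkwbkhpj": no 't' — doesn't qualify, so No.
"bhafqbk": no 't' — doesn't qualify, so No.
"azcytzerl": has 't' — qualifies, so Yes.

No, No, Yes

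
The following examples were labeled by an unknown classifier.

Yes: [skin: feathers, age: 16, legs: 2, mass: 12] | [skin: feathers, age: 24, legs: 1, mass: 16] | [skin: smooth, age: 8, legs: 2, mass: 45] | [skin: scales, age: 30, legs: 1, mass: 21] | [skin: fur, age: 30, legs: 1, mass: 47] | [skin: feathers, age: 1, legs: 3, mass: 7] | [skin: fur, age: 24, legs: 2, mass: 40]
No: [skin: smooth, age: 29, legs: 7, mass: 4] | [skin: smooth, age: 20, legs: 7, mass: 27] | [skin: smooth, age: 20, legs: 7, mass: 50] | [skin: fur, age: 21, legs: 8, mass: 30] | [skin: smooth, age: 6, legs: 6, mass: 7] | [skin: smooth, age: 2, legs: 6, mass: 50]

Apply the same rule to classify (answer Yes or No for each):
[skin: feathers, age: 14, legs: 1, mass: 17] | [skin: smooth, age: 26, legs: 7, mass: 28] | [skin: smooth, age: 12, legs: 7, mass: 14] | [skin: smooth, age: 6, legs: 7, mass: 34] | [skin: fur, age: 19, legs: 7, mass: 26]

Yes, No, No, No, No

The rule appears to be: legs ≤ 3.
[skin: feathers, age: 14, legs: 1, mass: 17]: Yes (legs = 1).
[skin: smooth, age: 26, legs: 7, mass: 28]: No (legs = 7).
[skin: smooth, age: 12, legs: 7, mass: 14]: No (legs = 7).
[skin: smooth, age: 6, legs: 7, mass: 34]: No (legs = 7).
[skin: fur, age: 19, legs: 7, mass: 26]: No (legs = 7).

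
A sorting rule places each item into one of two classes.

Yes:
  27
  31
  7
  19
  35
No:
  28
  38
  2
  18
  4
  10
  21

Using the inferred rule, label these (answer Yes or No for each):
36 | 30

No, No

Every 'Yes' example satisfies: ≡ 3 (mod 4). None of the 'No' examples do.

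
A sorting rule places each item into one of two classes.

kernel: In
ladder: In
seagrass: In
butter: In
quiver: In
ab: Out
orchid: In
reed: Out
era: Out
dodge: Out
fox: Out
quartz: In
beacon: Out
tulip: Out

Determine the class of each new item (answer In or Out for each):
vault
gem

Out, Out

The classifier is using: length ≥ 5 AND contains 'r'.
Out: vault, since length 5, no 'r'.
Out: gem, since length 3, no 'r'.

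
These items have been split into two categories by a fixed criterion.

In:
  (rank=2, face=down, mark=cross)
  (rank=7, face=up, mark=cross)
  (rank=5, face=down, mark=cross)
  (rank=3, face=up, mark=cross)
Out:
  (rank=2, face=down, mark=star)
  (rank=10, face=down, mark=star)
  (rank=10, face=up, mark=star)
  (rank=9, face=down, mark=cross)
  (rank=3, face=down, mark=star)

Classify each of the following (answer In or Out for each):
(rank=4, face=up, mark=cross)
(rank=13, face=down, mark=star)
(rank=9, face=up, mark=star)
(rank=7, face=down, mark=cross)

'In' ⟺ mark is cross AND rank ≤ 7.
(rank=4, face=up, mark=cross): mark is cross, rank = 4 — satisfies this, so In.
(rank=13, face=down, mark=star): mark is star, rank = 13 — does not pass, so Out.
(rank=9, face=up, mark=star): mark is star, rank = 9 — does not pass, so Out.
(rank=7, face=down, mark=cross): mark is cross, rank = 7 — satisfies this, so In.

In, Out, Out, In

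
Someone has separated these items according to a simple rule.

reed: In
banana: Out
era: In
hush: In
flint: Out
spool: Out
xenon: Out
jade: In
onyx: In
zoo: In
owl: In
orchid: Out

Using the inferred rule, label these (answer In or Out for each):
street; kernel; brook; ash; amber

The common property of the 'In' items is: length ≤ 4. No 'Out' item has it.
street → length 6 → Out. kernel → length 6 → Out. brook → length 5 → Out. ash → length 3 → In. amber → length 5 → Out.

Out, Out, Out, In, Out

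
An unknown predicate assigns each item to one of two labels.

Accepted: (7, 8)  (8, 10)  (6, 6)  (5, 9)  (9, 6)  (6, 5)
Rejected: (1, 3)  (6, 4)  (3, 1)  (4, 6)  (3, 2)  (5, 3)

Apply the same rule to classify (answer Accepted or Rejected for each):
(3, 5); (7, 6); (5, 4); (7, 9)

Rejected, Accepted, Rejected, Accepted

Every 'Accepted' example satisfies: sum ≥ 11. None of the 'Rejected' examples do.
(3, 5): Rejected (3+5 = 8).
(7, 6): Accepted (7+6 = 13).
(5, 4): Rejected (5+4 = 9).
(7, 9): Accepted (7+9 = 16).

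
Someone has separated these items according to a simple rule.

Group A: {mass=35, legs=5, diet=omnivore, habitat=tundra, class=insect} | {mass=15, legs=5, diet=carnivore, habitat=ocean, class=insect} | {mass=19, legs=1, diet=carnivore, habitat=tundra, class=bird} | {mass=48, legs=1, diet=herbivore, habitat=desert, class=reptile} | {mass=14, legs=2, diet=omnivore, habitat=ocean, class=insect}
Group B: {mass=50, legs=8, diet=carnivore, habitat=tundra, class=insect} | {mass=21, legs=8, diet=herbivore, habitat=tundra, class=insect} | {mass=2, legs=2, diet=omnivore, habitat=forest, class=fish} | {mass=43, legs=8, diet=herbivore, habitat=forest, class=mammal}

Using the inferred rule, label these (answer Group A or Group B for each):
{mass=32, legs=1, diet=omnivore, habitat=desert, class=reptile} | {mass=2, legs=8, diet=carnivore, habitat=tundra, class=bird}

All 'Group A' examples share one property — mass ≥ 14 AND legs ≤ 5 — and every 'Group B' example lacks it.
{mass=32, legs=1, diet=omnivore, habitat=desert, class=reptile} → mass = 32, legs = 1 → Group A.
{mass=2, legs=8, diet=carnivore, habitat=tundra, class=bird} → mass = 2, legs = 8 → Group B.

Group A, Group B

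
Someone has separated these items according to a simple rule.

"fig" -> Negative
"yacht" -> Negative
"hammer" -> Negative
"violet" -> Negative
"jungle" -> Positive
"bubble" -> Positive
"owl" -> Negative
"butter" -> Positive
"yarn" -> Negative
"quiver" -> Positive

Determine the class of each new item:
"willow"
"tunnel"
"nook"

Negative, Positive, Negative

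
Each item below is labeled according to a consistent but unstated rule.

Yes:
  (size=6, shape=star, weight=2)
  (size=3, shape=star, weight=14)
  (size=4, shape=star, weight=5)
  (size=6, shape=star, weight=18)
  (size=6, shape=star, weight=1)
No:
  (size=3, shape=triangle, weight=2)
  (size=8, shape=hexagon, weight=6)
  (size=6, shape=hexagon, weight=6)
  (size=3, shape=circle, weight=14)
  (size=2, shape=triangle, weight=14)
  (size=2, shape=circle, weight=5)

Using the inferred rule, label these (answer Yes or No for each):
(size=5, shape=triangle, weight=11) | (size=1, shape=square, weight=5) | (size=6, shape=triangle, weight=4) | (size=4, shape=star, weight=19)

The classifier is using: shape is star.
(size=5, shape=triangle, weight=11) → shape is triangle → No. (size=1, shape=square, weight=5) → shape is square → No. (size=6, shape=triangle, weight=4) → shape is triangle → No. (size=4, shape=star, weight=19) → shape is star → Yes.

No, No, No, Yes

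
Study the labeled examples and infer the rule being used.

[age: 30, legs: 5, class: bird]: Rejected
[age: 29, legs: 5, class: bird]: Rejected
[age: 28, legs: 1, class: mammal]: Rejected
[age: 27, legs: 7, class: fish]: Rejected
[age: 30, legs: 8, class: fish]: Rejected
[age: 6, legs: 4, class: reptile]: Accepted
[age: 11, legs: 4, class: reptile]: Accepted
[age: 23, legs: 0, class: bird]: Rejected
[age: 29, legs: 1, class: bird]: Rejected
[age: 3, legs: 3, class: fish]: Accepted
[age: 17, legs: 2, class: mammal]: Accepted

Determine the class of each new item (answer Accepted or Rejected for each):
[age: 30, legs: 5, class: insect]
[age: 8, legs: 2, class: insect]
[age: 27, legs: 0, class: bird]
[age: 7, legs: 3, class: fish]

'Accepted' ⟺ age ≤ 17.

Rejected, Accepted, Rejected, Accepted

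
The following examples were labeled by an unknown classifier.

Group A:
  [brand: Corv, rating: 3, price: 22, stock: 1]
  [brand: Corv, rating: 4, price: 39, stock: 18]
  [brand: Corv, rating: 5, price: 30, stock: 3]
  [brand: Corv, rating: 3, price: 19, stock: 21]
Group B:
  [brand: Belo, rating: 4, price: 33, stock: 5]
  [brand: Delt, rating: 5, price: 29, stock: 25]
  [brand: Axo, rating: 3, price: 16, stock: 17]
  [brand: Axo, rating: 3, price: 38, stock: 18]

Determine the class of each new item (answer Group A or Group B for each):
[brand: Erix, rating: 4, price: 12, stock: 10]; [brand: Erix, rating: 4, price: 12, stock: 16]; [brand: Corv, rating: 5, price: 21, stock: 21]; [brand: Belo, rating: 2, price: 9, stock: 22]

Group B, Group B, Group A, Group B

'Group A' ⟺ brand is Corv.
[brand: Erix, rating: 4, price: 12, stock: 10]: Group B (brand is Erix). [brand: Erix, rating: 4, price: 12, stock: 16]: Group B (brand is Erix). [brand: Corv, rating: 5, price: 21, stock: 21]: Group A (brand is Corv). [brand: Belo, rating: 2, price: 9, stock: 22]: Group B (brand is Belo).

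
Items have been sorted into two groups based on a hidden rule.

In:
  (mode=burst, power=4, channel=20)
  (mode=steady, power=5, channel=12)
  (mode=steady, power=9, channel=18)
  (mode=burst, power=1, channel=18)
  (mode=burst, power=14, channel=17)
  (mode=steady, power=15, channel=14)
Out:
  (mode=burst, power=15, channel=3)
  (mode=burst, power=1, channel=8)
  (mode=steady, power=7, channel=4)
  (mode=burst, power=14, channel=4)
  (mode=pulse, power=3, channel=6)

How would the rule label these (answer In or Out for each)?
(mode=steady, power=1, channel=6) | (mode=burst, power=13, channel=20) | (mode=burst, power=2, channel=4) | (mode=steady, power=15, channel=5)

Out, In, Out, Out

A rule that fits every label: channel ≥ 12 — true of each 'In' example, false of each 'Out' one.
(mode=steady, power=1, channel=6): Out (channel = 6). (mode=burst, power=13, channel=20): In (channel = 20). (mode=burst, power=2, channel=4): Out (channel = 4). (mode=steady, power=15, channel=5): Out (channel = 5).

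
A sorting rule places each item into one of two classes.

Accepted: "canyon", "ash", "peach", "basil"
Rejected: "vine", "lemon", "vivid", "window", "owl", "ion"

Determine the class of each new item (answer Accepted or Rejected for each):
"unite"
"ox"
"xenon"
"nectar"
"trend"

Rejected, Rejected, Rejected, Accepted, Rejected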